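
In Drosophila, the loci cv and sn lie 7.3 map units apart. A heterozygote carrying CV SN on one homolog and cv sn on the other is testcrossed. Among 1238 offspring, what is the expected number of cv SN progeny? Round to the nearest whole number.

45

A map distance of 7.3 map units corresponds to a recombination frequency of 0.073.
The F1 is CV SN / cv sn, so cv SN is a recombinant gamete class with expected frequency r/2 = 0.073/2 = 0.0365.
Expected number = 0.0365 × 1238 = 45.19 ≈ 45.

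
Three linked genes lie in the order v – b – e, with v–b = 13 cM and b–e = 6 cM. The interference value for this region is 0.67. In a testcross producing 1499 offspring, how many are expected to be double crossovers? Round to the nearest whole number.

Map distances give recombination frequencies of 0.130 and 0.060 for the two intervals.
With interference 0.67 (so coincidence = 0.33), expected double-crossover frequency = 0.130 × 0.060 × 0.33 = 0.00257.
Expected number = 0.00257 × 1499 = 3.86 ≈ 4.

4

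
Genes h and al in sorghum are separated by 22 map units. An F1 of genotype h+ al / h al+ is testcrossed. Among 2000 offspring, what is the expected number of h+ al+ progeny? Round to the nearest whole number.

220

A map distance of 22 map units corresponds to a recombination frequency of 0.220.
The F1 is h+ al / h al+, so h+ al+ is a recombinant gamete class with expected frequency r/2 = 0.220/2 = 0.1100.
Expected number = 0.1100 × 2000 = 220.00 ≈ 220.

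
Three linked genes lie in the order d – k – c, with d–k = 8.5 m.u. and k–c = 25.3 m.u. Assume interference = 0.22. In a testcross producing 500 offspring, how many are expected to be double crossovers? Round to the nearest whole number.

Map distances give recombination frequencies of 0.085 and 0.253 for the two intervals.
With interference 0.22 (so coincidence = 0.78), expected double-crossover frequency = 0.085 × 0.253 × 0.78 = 0.01677.
Expected number = 0.01677 × 500 = 8.39 ≈ 8.

8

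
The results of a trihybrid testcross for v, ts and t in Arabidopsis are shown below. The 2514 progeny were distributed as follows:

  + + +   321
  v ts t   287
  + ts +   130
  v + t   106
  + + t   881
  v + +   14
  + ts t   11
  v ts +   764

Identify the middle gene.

The two most frequent reciprocal classes, v ts + and + + t, are the parental types, so the F1 was v ts + / + + t.
The two rarest classes, v + + and + ts t, are the double crossovers. Comparing them with the parentals, only the ts allele has switched, so ts is the middle locus and the order is t – ts – v.

ts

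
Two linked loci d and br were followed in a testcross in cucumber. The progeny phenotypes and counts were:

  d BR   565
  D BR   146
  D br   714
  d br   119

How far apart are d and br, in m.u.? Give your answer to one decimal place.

The two most frequent classes, D br (714) and d BR (565), are the parental types, so the F1 was D br / d BR.
The recombinant classes are D BR and d br: 146 + 119 = 265.
Recombination frequency = 265/1544 = 0.1716 ≈ 17.2%, i.e. 17.2 m.u.

17.2 m.u.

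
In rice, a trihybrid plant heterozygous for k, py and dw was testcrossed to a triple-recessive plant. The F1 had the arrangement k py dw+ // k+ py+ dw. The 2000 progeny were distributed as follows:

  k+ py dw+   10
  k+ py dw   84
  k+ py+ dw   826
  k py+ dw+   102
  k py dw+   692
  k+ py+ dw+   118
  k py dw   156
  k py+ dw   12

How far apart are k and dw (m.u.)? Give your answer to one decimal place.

14.8 m.u.

The two rarest classes, k+ py dw+ and k py+ dw, are the double crossovers. Comparing them with the parentals, only the k allele has switched, so k is the middle locus and the order is py – k – dw.
Crossovers in the k–dw interval produce the single-crossover classes k py dw and k+ py+ dw+ (156 + 118 = 274) plus the double crossovers (22).
RF(k–dw) = (274 + 22) / 2000 = 296/2000 = 0.1480 → 14.8 m.u.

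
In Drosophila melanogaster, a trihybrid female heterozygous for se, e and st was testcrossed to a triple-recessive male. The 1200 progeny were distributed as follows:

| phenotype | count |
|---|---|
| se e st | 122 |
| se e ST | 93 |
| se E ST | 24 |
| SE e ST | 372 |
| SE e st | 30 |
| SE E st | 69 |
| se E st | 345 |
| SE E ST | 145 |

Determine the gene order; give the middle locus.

The two most frequent reciprocal classes, se E st and SE e ST, are the parental types, so the F1 was se E st / SE e ST.
The two rarest classes, se E ST and SE e st, are the double crossovers. Comparing them with the parentals, only the st allele has switched, so st is the middle locus and the order is e – st – se.

st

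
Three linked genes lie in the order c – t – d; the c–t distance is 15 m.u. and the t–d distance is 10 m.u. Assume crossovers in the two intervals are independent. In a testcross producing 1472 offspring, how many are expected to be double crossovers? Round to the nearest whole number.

22

Map distances give recombination frequencies of 0.150 and 0.100 for the two intervals.
With no interference, expected double-crossover frequency = 0.150 × 0.100 = 0.01500.
Expected number = 0.01500 × 1472 = 22.08 ≈ 22.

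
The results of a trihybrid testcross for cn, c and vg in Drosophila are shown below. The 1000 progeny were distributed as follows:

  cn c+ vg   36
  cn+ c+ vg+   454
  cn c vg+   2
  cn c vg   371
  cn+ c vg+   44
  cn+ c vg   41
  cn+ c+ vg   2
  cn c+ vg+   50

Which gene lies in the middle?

The two most frequent reciprocal classes, cn+ c+ vg+ and cn c vg, are the parental types, so the F1 was cn+ c+ vg+ / cn c vg.
The two rarest classes, cn+ c+ vg and cn c vg+, are the double crossovers. Comparing them with the parentals, only the vg allele has switched, so vg is the middle locus and the order is cn – vg – c.

vg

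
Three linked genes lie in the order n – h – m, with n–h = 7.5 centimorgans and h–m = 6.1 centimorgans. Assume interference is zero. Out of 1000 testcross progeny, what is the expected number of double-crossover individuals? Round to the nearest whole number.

5

Map distances give recombination frequencies of 0.075 and 0.061 for the two intervals.
With no interference, expected double-crossover frequency = 0.075 × 0.061 = 0.00458.
Expected number = 0.00458 × 1000 = 4.58 ≈ 5.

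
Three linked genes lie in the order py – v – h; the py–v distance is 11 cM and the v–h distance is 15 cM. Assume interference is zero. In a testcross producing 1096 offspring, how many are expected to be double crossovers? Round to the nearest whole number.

18

Map distances give recombination frequencies of 0.110 and 0.150 for the two intervals.
With no interference, expected double-crossover frequency = 0.110 × 0.150 = 0.01650.
Expected number = 0.01650 × 1096 = 18.08 ≈ 18.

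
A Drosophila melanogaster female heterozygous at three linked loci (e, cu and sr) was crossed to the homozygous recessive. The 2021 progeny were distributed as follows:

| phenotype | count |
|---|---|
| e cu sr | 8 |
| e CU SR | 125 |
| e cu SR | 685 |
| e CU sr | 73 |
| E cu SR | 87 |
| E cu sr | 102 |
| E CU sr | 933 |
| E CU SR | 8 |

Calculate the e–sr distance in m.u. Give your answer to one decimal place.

8.7 m.u.

The two most frequent reciprocal classes, E CU sr and e cu SR, are the parental types, so the F1 was E CU sr / e cu SR.
The two rarest classes, E CU SR and e cu sr, are the double crossovers. Comparing them with the parentals, only the sr allele has switched, so sr is the middle locus and the order is cu – sr – e.
Crossovers in the sr–e interval produce the single-crossover classes e CU sr and E cu SR (73 + 87 = 160) plus the double crossovers (16).
RF(sr–e) = (160 + 16) / 2021 = 176/2021 = 0.0871 → 8.7 m.u.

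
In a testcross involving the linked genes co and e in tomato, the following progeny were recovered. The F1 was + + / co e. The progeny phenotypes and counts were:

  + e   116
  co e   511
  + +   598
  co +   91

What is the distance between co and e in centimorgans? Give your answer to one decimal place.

15.7 centimorgans

The recombinant classes are + e and co +: 116 + 91 = 207.
Recombination frequency = 207/1316 = 0.1573 ≈ 15.7%, i.e. 15.7 centimorgans.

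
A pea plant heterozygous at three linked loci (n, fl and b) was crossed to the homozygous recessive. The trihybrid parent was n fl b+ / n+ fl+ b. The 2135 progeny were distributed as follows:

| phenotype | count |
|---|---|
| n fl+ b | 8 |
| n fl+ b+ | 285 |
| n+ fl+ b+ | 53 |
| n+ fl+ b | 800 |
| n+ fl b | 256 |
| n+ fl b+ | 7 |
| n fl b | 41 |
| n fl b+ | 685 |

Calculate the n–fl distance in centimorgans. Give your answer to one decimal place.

The two rarest classes, n+ fl b+ and n fl+ b, are the double crossovers. Comparing them with the parentals, only the n allele has switched, so n is the middle locus and the order is b – n – fl.
Crossovers in the n–fl interval produce the single-crossover classes n fl+ b+ and n+ fl b (285 + 256 = 541) plus the double crossovers (15).
RF(n–fl) = (541 + 15) / 2135 = 556/2135 = 0.2604 → 26.0 centimorgans.

26.0 centimorgans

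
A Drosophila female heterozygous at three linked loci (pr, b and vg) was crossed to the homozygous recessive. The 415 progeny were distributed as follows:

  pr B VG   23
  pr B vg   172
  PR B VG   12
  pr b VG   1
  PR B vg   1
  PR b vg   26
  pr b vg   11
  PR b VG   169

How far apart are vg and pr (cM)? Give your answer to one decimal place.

12.3 cM

The two most frequent reciprocal classes, pr B vg and PR b VG, are the parental types, so the F1 was pr B vg / PR b VG.
The two rarest classes, PR B vg and pr b VG, are the double crossovers. Comparing them with the parentals, only the pr allele has switched, so pr is the middle locus and the order is vg – pr – b.
Crossovers in the vg–pr interval produce the single-crossover classes pr B VG and PR b vg (23 + 26 = 49) plus the double crossovers (2).
RF(vg–pr) = (49 + 2) / 415 = 51/415 = 0.1229 → 12.3 cM.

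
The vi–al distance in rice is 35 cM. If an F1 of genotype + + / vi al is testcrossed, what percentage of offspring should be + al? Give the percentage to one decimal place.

A map distance of 35 cM corresponds to a recombination frequency of 0.350.
The F1 is + + / vi al, so + al is a recombinant gamete class with expected frequency r/2 = 0.350/2 = 0.1750.
That is 0.1750 = 17.5% of the progeny.

17.5%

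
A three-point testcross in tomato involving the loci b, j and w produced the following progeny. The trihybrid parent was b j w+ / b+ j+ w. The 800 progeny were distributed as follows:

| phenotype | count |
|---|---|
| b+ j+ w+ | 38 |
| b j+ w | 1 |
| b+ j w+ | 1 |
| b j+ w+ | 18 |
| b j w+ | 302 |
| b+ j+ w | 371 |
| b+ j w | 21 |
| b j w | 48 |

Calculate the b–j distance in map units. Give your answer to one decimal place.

The two rarest classes, b+ j w+ and b j+ w, are the double crossovers. Comparing them with the parentals, only the b allele has switched, so b is the middle locus and the order is w – b – j.
Crossovers in the b–j interval produce the single-crossover classes b j+ w+ and b+ j w (18 + 21 = 39) plus the double crossovers (2).
RF(b–j) = (39 + 2) / 800 = 41/800 = 0.0512 → 5.1 map units.

5.1 map units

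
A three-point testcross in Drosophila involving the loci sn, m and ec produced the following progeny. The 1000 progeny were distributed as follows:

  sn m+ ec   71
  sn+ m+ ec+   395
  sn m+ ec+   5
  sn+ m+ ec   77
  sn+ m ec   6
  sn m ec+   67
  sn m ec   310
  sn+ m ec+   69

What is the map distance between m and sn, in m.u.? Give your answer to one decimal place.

15.1 m.u.

The two most frequent reciprocal classes, sn+ m+ ec+ and sn m ec, are the parental types, so the F1 was sn+ m+ ec+ / sn m ec.
The two rarest classes, sn m+ ec+ and sn+ m ec, are the double crossovers. Comparing them with the parentals, only the sn allele has switched, so sn is the middle locus and the order is ec – sn – m.
Crossovers in the sn–m interval produce the single-crossover classes sn+ m ec+ and sn m+ ec (69 + 71 = 140) plus the double crossovers (11).
RF(sn–m) = (140 + 11) / 1000 = 151/1000 = 0.1510 → 15.1 m.u.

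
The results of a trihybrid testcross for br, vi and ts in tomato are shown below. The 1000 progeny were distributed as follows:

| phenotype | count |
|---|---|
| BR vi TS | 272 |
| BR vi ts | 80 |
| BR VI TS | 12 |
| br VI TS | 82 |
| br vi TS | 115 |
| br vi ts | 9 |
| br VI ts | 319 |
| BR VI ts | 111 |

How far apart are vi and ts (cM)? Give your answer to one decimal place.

The two most frequent reciprocal classes, br VI ts and BR vi TS, are the parental types, so the F1 was br VI ts / BR vi TS.
The two rarest classes, br vi ts and BR VI TS, are the double crossovers. Comparing them with the parentals, only the vi allele has switched, so vi is the middle locus and the order is ts – vi – br.
Crossovers in the ts–vi interval produce the single-crossover classes br VI TS and BR vi ts (82 + 80 = 162) plus the double crossovers (21).
RF(ts–vi) = (162 + 21) / 1000 = 183/1000 = 0.1830 → 18.3 cM.

18.3 cM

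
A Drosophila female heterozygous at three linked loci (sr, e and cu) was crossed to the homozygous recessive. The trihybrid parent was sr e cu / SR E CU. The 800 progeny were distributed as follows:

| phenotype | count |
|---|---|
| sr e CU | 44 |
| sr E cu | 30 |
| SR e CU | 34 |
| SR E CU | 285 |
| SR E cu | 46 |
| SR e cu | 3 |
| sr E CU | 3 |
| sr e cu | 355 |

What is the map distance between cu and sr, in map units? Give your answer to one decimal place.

12.0 map units

The two rarest classes, SR e cu and sr E CU, are the double crossovers. Comparing them with the parentals, only the sr allele has switched, so sr is the middle locus and the order is cu – sr – e.
Crossovers in the cu–sr interval produce the single-crossover classes sr e CU and SR E cu (44 + 46 = 90) plus the double crossovers (6).
RF(cu–sr) = (90 + 6) / 800 = 96/800 = 0.1200 → 12.0 map units.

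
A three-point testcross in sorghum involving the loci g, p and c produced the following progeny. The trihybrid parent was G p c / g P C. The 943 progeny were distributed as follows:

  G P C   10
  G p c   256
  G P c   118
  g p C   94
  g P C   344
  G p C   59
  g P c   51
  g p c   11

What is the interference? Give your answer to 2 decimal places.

0.35

The two rarest classes, g p c and G P C, are the double crossovers. Comparing them with the parentals, only the g allele has switched, so g is the middle locus and the order is c – g – p.
c–g: (110 + 21)/943 = 0.1389; g–p: (212 + 21)/943 = 0.2471.
Expected DCO frequency = 0.1389 × 0.2471 ≈ 0.03432; observed = 21/943 ≈ 0.02227.
Coefficient of coincidence = 0.02227/0.03432 ≈ 0.65; interference = 1 − 0.65 = 0.35.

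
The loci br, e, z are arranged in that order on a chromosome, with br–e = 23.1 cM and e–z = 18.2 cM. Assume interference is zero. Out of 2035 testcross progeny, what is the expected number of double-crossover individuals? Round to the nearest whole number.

Map distances give recombination frequencies of 0.231 and 0.182 for the two intervals.
With no interference, expected double-crossover frequency = 0.231 × 0.182 = 0.04204.
Expected number = 0.04204 × 2035 = 85.56 ≈ 86.

86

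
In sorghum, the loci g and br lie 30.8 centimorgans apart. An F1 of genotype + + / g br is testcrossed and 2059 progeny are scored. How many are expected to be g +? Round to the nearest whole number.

A map distance of 30.8 centimorgans corresponds to a recombination frequency of 0.308.
The F1 is + + / g br, so g + is a recombinant gamete class with expected frequency r/2 = 0.308/2 = 0.1540.
Expected number = 0.1540 × 2059 = 317.09 ≈ 317.

317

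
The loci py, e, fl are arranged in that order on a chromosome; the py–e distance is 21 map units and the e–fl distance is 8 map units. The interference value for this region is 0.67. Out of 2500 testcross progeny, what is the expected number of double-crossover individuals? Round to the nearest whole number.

14

Map distances give recombination frequencies of 0.210 and 0.080 for the two intervals.
With interference 0.67 (so coincidence = 0.33), expected double-crossover frequency = 0.210 × 0.080 × 0.33 = 0.00554.
Expected number = 0.00554 × 2500 = 13.86 ≈ 14.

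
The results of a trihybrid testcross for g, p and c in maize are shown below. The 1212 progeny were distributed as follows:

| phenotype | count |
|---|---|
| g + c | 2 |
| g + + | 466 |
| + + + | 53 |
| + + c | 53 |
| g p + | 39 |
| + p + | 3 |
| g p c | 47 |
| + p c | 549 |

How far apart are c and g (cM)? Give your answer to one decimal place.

8.7 cM

The two most frequent reciprocal classes, g + + and + p c, are the parental types, so the F1 was g + + / + p c.
The two rarest classes, g + c and + p +, are the double crossovers. Comparing them with the parentals, only the c allele has switched, so c is the middle locus and the order is g – c – p.
Crossovers in the g–c interval produce the single-crossover classes + + + and g p c (53 + 47 = 100) plus the double crossovers (5).
RF(g–c) = (100 + 5) / 1212 = 105/1212 = 0.0866 → 8.7 cM.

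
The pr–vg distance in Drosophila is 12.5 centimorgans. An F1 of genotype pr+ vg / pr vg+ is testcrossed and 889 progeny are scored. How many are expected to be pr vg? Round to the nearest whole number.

A map distance of 12.5 centimorgans corresponds to a recombination frequency of 0.125.
The F1 is pr+ vg / pr vg+, so pr vg is a recombinant gamete class with expected frequency r/2 = 0.125/2 = 0.0625.
Expected number = 0.0625 × 889 = 55.56 ≈ 56.

56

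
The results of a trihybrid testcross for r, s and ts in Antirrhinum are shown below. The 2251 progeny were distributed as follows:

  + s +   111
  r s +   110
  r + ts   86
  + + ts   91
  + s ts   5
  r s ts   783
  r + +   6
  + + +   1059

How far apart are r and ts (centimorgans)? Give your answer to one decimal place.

9.4 centimorgans

The two most frequent reciprocal classes, r s ts and + + +, are the parental types, so the F1 was r s ts / + + +.
The two rarest classes, + s ts and r + +, are the double crossovers. Comparing them with the parentals, only the r allele has switched, so r is the middle locus and the order is s – r – ts.
Crossovers in the r–ts interval produce the single-crossover classes r s + and + + ts (110 + 91 = 201) plus the double crossovers (11).
RF(r–ts) = (201 + 11) / 2251 = 212/2251 = 0.0942 → 9.4 centimorgans.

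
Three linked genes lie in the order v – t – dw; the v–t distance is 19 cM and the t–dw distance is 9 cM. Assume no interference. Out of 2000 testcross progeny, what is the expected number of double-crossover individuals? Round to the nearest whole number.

Map distances give recombination frequencies of 0.190 and 0.090 for the two intervals.
With no interference, expected double-crossover frequency = 0.190 × 0.090 = 0.01710.
Expected number = 0.01710 × 2000 = 34.20 ≈ 34.

34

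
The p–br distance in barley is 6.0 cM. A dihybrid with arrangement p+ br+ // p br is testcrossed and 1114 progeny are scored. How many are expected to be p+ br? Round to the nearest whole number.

A map distance of 6.0 cM corresponds to a recombination frequency of 0.060.
The F1 is p+ br+ / p br, so p+ br is a recombinant gamete class with expected frequency r/2 = 0.060/2 = 0.0300.
Expected number = 0.0300 × 1114 = 33.42 ≈ 33.

33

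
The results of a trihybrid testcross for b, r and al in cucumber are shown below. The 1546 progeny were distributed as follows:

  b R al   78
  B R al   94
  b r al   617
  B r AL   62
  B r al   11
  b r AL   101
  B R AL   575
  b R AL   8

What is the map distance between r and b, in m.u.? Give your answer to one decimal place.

10.3 m.u.

The two most frequent reciprocal classes, b r al and B R AL, are the parental types, so the F1 was b r al / B R AL.
The two rarest classes, B r al and b R AL, are the double crossovers. Comparing them with the parentals, only the b allele has switched, so b is the middle locus and the order is al – b – r.
Crossovers in the b–r interval produce the single-crossover classes b R al and B r AL (78 + 62 = 140) plus the double crossovers (19).
RF(b–r) = (140 + 19) / 1546 = 159/1546 = 0.1028 → 10.3 m.u.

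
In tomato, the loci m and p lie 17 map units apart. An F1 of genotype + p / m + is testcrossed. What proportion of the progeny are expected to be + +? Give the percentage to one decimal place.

A map distance of 17 map units corresponds to a recombination frequency of 0.170.
The F1 is + p / m +, so + + is a recombinant gamete class with expected frequency r/2 = 0.170/2 = 0.0850.
That is 0.0850 = 8.5% of the progeny.

8.5%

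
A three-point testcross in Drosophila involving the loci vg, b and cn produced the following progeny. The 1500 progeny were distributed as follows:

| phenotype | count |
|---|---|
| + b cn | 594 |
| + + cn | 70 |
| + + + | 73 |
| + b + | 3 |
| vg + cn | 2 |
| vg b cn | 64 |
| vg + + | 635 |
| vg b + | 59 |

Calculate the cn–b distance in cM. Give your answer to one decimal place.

The two most frequent reciprocal classes, + b cn and vg + +, are the parental types, so the F1 was + b cn / vg + +.
The two rarest classes, + b + and vg + cn, are the double crossovers. Comparing them with the parentals, only the cn allele has switched, so cn is the middle locus and the order is b – cn – vg.
Crossovers in the b–cn interval produce the single-crossover classes + + cn and vg b + (70 + 59 = 129) plus the double crossovers (5).
RF(b–cn) = (129 + 5) / 1500 = 134/1500 = 0.0893 → 8.9 cM.

8.9 cM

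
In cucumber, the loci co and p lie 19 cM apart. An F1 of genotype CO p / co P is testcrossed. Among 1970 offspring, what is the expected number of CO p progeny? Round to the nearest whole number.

A map distance of 19 cM corresponds to a recombination frequency of 0.190.
The F1 is CO p / co P, so CO p is a parental gamete class with expected frequency (1 − r)/2 = 0.810/2 = 0.4050.
Expected number = 0.4050 × 1970 = 797.85 ≈ 798.

798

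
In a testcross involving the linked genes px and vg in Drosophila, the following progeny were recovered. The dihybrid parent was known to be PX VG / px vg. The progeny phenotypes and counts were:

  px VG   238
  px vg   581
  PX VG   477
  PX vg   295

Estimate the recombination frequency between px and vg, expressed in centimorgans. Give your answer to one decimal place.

The recombinant classes are PX vg and px VG: 295 + 238 = 533.
Recombination frequency = 533/1591 = 0.3350 ≈ 33.5%, i.e. 33.5 centimorgans.

33.5 centimorgans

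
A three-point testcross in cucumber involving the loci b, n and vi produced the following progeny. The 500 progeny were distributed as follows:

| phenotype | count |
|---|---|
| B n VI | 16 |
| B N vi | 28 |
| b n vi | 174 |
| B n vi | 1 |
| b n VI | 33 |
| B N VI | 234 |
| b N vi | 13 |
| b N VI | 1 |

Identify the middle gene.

The two most frequent reciprocal classes, b n vi and B N VI, are the parental types, so the F1 was b n vi / B N VI.
The two rarest classes, B n vi and b N VI, are the double crossovers. Comparing them with the parentals, only the b allele has switched, so b is the middle locus and the order is vi – b – n.

b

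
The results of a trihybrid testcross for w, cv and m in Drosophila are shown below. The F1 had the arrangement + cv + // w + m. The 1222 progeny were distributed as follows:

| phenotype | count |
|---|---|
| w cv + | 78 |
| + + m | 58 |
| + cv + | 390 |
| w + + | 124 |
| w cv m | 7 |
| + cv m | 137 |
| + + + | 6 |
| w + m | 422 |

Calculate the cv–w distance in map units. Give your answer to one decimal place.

12.2 map units

The two rarest classes, + + + and w cv m, are the double crossovers. Comparing them with the parentals, only the cv allele has switched, so cv is the middle locus and the order is w – cv – m.
Crossovers in the w–cv interval produce the single-crossover classes w cv + and + + m (78 + 58 = 136) plus the double crossovers (13).
RF(w–cv) = (136 + 13) / 1222 = 149/1222 = 0.1219 → 12.2 map units.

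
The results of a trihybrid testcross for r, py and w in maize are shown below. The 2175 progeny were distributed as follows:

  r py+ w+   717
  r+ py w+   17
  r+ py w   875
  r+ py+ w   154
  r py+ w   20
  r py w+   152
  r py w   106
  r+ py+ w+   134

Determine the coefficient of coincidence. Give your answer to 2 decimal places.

The two most frequent reciprocal classes, r py+ w+ and r+ py w, are the parental types, so the F1 was r py+ w+ / r+ py w.
The two rarest classes, r py+ w and r+ py w+, are the double crossovers. Comparing them with the parentals, only the w allele has switched, so w is the middle locus and the order is py – w – r.
py–w: (306 + 37)/2175 = 0.1577; w–r: (240 + 37)/2175 = 0.1274.
Expected DCO frequency = 0.1577 × 0.1274 ≈ 0.02009; observed = 37/2175 ≈ 0.01701.
Coefficient of coincidence = 0.01701/0.02009 ≈ 0.85.

0.85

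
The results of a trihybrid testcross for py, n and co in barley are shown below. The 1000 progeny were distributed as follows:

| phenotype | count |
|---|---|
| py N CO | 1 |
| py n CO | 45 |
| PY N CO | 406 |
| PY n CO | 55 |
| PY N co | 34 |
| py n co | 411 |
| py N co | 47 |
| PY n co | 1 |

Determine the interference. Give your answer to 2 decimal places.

The two most frequent reciprocal classes, py n co and PY N CO, are the parental types, so the F1 was py n co / PY N CO.
The two rarest classes, PY n co and py N CO, are the double crossovers. Comparing them with the parentals, only the py allele has switched, so py is the middle locus and the order is n – py – co.
n–py: (102 + 2)/1000 = 0.1040; py–co: (79 + 2)/1000 = 0.0810.
Expected DCO frequency = 0.1040 × 0.0810 ≈ 0.00842; observed = 2/1000 ≈ 0.00200.
Coefficient of coincidence = 0.00200/0.00842 ≈ 0.24; interference = 1 − 0.24 = 0.76.

0.76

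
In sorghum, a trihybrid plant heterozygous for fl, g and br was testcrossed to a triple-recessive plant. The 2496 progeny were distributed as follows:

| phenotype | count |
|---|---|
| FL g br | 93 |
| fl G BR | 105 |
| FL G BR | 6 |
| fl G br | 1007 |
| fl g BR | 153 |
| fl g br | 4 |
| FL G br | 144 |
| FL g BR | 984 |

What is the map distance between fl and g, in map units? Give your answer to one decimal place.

The two most frequent reciprocal classes, fl G br and FL g BR, are the parental types, so the F1 was fl G br / FL g BR.
The two rarest classes, fl g br and FL G BR, are the double crossovers. Comparing them with the parentals, only the g allele has switched, so g is the middle locus and the order is fl – g – br.
Crossovers in the fl–g interval produce the single-crossover classes FL G br and fl g BR (144 + 153 = 297) plus the double crossovers (10).
RF(fl–g) = (297 + 10) / 2496 = 307/2496 = 0.1230 → 12.3 map units.

12.3 map units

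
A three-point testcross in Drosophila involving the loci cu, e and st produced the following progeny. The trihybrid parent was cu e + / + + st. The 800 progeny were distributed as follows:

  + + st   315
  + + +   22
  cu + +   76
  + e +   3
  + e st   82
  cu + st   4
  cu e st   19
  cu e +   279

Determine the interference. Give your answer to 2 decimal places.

0.29

The two rarest classes, + e + and cu + st, are the double crossovers. Comparing them with the parentals, only the cu allele has switched, so cu is the middle locus and the order is st – cu – e.
st–cu: (41 + 7)/800 = 0.0600; cu–e: (158 + 7)/800 = 0.2062.
Expected DCO frequency = 0.0600 × 0.2062 ≈ 0.01237; observed = 7/800 ≈ 0.00875.
Coefficient of coincidence = 0.00875/0.01237 ≈ 0.71; interference = 1 − 0.71 = 0.29.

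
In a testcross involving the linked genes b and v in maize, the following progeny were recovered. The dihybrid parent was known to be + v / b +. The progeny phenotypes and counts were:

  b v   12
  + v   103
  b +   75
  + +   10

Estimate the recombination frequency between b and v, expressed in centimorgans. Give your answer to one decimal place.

The recombinant classes are + + and b v: 10 + 12 = 22.
Recombination frequency = 22/200 = 0.1100 ≈ 11.0%, i.e. 11.0 centimorgans.

11.0 centimorgans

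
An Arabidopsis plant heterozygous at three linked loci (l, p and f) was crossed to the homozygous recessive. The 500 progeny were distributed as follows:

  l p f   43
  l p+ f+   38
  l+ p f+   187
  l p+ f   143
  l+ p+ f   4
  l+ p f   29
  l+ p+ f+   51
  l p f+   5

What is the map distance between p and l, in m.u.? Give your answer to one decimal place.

20.6 m.u.

The two most frequent reciprocal classes, l+ p f+ and l p+ f, are the parental types, so the F1 was l+ p f+ / l p+ f.
The two rarest classes, l p f+ and l+ p+ f, are the double crossovers. Comparing them with the parentals, only the l allele has switched, so l is the middle locus and the order is f – l – p.
Crossovers in the l–p interval produce the single-crossover classes l+ p+ f+ and l p f (51 + 43 = 94) plus the double crossovers (9).
RF(l–p) = (94 + 9) / 500 = 103/500 = 0.2060 → 20.6 m.u.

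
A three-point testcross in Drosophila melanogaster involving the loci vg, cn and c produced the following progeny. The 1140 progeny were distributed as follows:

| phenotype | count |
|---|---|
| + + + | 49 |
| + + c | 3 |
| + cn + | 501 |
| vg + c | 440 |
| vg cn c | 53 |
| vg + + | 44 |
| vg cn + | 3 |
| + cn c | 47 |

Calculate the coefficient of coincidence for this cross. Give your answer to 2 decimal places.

The two most frequent reciprocal classes, vg + c and + cn +, are the parental types, so the F1 was vg + c / + cn +.
The two rarest classes, + + c and vg cn +, are the double crossovers. Comparing them with the parentals, only the vg allele has switched, so vg is the middle locus and the order is c – vg – cn.
c–vg: (91 + 6)/1140 = 0.0851; vg–cn: (102 + 6)/1140 = 0.0947.
Expected DCO frequency = 0.0851 × 0.0947 ≈ 0.00806; observed = 6/1140 ≈ 0.00526.
Coefficient of coincidence = 0.00526/0.00806 ≈ 0.65.

0.65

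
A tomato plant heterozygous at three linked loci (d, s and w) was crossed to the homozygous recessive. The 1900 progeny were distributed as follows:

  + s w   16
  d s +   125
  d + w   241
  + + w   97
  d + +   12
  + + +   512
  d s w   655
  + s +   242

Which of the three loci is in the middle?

The two most frequent reciprocal classes, d s w and + + +, are the parental types, so the F1 was d s w / + + +.
The two rarest classes, + s w and d + +, are the double crossovers. Comparing them with the parentals, only the d allele has switched, so d is the middle locus and the order is w – d – s.

d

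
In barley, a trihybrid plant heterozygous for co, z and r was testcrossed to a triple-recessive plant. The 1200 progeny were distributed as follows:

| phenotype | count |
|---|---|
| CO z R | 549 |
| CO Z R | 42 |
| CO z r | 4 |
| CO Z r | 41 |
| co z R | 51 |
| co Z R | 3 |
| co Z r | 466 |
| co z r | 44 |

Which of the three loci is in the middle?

The two most frequent reciprocal classes, CO z R and co Z r, are the parental types, so the F1 was CO z R / co Z r.
The two rarest classes, CO z r and co Z R, are the double crossovers. Comparing them with the parentals, only the r allele has switched, so r is the middle locus and the order is z – r – co.

r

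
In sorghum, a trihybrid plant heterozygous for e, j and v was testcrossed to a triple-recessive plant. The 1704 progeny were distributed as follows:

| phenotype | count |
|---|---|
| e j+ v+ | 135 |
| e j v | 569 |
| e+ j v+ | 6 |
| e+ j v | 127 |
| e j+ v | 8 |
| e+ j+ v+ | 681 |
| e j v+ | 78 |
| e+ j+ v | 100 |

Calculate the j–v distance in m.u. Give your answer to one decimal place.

11.3 m.u.

The two most frequent reciprocal classes, e j v and e+ j+ v+, are the parental types, so the F1 was e j v / e+ j+ v+.
The two rarest classes, e j+ v and e+ j v+, are the double crossovers. Comparing them with the parentals, only the j allele has switched, so j is the middle locus and the order is e – j – v.
Crossovers in the j–v interval produce the single-crossover classes e j v+ and e+ j+ v (78 + 100 = 178) plus the double crossovers (14).
RF(j–v) = (178 + 14) / 1704 = 192/1704 = 0.1127 → 11.3 m.u.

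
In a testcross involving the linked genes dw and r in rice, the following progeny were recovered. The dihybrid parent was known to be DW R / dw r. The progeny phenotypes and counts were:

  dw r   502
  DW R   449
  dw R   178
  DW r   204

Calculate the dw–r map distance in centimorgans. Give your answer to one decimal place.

The recombinant classes are DW r and dw R: 204 + 178 = 382.
Recombination frequency = 382/1333 = 0.2866 ≈ 28.7%, i.e. 28.7 centimorgans.

28.7 centimorgans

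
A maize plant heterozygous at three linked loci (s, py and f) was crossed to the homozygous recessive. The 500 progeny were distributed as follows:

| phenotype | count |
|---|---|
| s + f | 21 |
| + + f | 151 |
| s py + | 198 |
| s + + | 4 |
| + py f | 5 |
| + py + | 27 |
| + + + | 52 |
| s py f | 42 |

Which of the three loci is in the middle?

The two most frequent reciprocal classes, + + f and s py +, are the parental types, so the F1 was + + f / s py +.
The two rarest classes, + py f and s + +, are the double crossovers. Comparing them with the parentals, only the py allele has switched, so py is the middle locus and the order is f – py – s.

py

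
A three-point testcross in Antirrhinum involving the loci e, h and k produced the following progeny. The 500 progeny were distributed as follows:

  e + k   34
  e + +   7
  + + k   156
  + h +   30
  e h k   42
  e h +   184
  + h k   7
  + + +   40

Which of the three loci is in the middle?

h

The two most frequent reciprocal classes, + + k and e h +, are the parental types, so the F1 was + + k / e h +.
The two rarest classes, + h k and e + +, are the double crossovers. Comparing them with the parentals, only the h allele has switched, so h is the middle locus and the order is k – h – e.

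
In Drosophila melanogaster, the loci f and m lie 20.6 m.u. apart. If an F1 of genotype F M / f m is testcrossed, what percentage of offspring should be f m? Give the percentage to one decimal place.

39.7%

A map distance of 20.6 m.u. corresponds to a recombination frequency of 0.206.
The F1 is F M / f m, so f m is a parental gamete class with expected frequency (1 − r)/2 = 0.794/2 = 0.3970.
That is 0.3970 = 39.7% of the progeny.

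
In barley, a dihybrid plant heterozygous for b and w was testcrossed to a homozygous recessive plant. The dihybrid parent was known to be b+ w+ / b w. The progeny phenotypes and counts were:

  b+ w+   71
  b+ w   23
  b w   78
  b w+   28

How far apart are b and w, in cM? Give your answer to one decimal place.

25.5 cM

The recombinant classes are b+ w and b w+: 23 + 28 = 51.
Recombination frequency = 51/200 = 0.2550 ≈ 25.5%, i.e. 25.5 cM.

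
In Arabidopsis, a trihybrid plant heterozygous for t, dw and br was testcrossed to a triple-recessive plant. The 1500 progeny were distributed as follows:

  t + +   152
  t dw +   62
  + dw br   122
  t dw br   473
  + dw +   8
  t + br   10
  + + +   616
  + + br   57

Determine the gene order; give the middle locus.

dw

The two most frequent reciprocal classes, t dw br and + + +, are the parental types, so the F1 was t dw br / + + +.
The two rarest classes, t + br and + dw +, are the double crossovers. Comparing them with the parentals, only the dw allele has switched, so dw is the middle locus and the order is br – dw – t.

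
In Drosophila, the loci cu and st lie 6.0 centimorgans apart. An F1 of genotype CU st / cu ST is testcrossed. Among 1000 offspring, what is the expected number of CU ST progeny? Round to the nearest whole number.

30

A map distance of 6.0 centimorgans corresponds to a recombination frequency of 0.060.
The F1 is CU st / cu ST, so CU ST is a recombinant gamete class with expected frequency r/2 = 0.060/2 = 0.0300.
Expected number = 0.0300 × 1000 = 30.00 ≈ 30.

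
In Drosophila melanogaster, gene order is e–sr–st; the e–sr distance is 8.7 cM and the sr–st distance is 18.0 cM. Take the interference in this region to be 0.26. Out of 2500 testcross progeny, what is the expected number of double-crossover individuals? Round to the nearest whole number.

Map distances give recombination frequencies of 0.087 and 0.180 for the two intervals.
With interference 0.26 (so coincidence = 0.74), expected double-crossover frequency = 0.087 × 0.180 × 0.74 = 0.01159.
Expected number = 0.01159 × 2500 = 28.97 ≈ 29.

29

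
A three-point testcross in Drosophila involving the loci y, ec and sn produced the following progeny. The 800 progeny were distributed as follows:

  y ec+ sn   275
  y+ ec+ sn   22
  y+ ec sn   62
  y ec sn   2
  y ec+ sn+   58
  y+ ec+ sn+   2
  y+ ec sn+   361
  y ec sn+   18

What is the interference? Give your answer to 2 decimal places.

The two most frequent reciprocal classes, y+ ec sn+ and y ec+ sn, are the parental types, so the F1 was y+ ec sn+ / y ec+ sn.
The two rarest classes, y+ ec+ sn+ and y ec sn, are the double crossovers. Comparing them with the parentals, only the ec allele has switched, so ec is the middle locus and the order is y – ec – sn.
y–ec: (40 + 4)/800 = 0.0550; ec–sn: (120 + 4)/800 = 0.1550.
Expected DCO frequency = 0.0550 × 0.1550 ≈ 0.00852; observed = 4/800 ≈ 0.00500.
Coefficient of coincidence = 0.00500/0.00852 ≈ 0.59; interference = 1 − 0.59 = 0.41.

0.41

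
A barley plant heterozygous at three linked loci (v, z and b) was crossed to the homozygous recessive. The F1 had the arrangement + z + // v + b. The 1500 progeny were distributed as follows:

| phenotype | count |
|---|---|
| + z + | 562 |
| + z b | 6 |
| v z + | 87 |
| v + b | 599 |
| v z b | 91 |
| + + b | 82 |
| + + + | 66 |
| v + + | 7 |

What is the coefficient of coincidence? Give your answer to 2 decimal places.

0.63

The two rarest classes, + z b and v + +, are the double crossovers. Comparing them with the parentals, only the b allele has switched, so b is the middle locus and the order is v – b – z.
v–b: (169 + 13)/1500 = 0.1213; b–z: (157 + 13)/1500 = 0.1133.
Expected DCO frequency = 0.1213 × 0.1133 ≈ 0.01374; observed = 13/1500 ≈ 0.00867.
Coefficient of coincidence = 0.00867/0.01374 ≈ 0.63.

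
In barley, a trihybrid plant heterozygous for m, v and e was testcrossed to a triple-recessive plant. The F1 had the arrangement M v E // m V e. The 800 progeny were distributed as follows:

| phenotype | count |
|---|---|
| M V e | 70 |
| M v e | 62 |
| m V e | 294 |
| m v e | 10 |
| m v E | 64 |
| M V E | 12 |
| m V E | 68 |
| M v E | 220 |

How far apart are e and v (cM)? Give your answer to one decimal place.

19.0 cM

The two rarest classes, M V E and m v e, are the double crossovers. Comparing them with the parentals, only the v allele has switched, so v is the middle locus and the order is m – v – e.
Crossovers in the v–e interval produce the single-crossover classes M v e and m V E (62 + 68 = 130) plus the double crossovers (22).
RF(v–e) = (130 + 22) / 800 = 152/800 = 0.1900 → 19.0 cM.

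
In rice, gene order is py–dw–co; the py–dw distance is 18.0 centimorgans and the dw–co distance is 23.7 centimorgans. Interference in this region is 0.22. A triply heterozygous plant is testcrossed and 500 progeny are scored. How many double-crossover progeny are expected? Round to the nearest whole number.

Map distances give recombination frequencies of 0.180 and 0.237 for the two intervals.
With interference 0.22 (so coincidence = 0.78), expected double-crossover frequency = 0.180 × 0.237 × 0.78 = 0.03327.
Expected number = 0.03327 × 500 = 16.64 ≈ 17.

17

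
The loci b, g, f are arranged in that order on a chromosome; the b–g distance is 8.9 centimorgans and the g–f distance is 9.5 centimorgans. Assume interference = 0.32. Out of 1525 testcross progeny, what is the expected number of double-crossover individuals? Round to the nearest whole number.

Map distances give recombination frequencies of 0.089 and 0.095 for the two intervals.
With interference 0.32 (so coincidence = 0.68), expected double-crossover frequency = 0.089 × 0.095 × 0.68 = 0.00575.
Expected number = 0.00575 × 1525 = 8.77 ≈ 9.

9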